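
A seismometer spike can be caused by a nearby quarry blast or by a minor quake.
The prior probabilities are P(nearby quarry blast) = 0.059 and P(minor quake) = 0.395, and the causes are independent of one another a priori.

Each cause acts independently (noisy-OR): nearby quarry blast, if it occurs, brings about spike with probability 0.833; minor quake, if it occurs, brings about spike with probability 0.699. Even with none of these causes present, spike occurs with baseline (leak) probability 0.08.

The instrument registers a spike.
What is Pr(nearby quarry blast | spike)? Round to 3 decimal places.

Pr(nearby quarry blast | spike) ≈ 0.143

Under noisy-OR, P(spike | causes) = 1 − (1−0.08)·∏(1−qᵢ) over the active causes.
For the numerator, keep only nearby quarry blast=true terms: 0.030211 + 0.022227 = 0.052438
Normalizer over all consistent configurations: 0.08*0.941*0.605 + 0.72308*0.941*0.395 + 0.84636*0.059*0.605 + 0.953754*0.059*0.395 = 0.366747
P(nearby quarry blast | spike) = 0.052438/0.366747 ≈ 0.143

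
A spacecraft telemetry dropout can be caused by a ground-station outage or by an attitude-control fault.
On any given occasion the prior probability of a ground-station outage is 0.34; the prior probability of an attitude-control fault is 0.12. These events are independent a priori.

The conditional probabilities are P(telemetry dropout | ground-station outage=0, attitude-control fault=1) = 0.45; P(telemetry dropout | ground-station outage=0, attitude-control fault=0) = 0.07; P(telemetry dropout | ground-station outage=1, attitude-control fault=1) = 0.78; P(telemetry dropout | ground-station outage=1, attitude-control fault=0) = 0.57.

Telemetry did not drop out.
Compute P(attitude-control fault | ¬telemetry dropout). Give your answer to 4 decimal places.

P(¬telemetry dropout) = 0.93*0.66*0.88 + 0.55*0.66*0.12 + 0.43*0.34*0.88 + 0.22*0.34*0.12 = 0.540144 + 0.043560 + 0.128656 + 0.008976 = 0.721336
Of this, 0.052536 comes from 0.043560 + 0.008976 (the attitude-control fault=true cases).
Hence the posterior is 0.052536/0.721336 ≈ 0.0728.

P(attitude-control fault | ¬telemetry dropout) ≈ 0.0728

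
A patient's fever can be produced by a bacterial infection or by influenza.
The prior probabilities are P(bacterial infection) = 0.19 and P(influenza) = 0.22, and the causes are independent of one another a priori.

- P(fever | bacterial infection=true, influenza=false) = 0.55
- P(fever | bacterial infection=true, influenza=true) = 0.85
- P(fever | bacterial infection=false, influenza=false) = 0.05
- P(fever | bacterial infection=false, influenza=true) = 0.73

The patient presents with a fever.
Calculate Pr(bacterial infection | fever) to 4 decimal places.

Pr(bacterial infection | fever) ≈ 0.4199

Numerator (weight on configurations with bacterial infection): 0.081510 + 0.035530 = 0.117040
The normalizing constant is 0.05×0.81×0.78 + 0.73×0.81×0.22 + 0.55×0.19×0.78 + 0.85×0.19×0.22 = 0.278716
Posterior = 0.117040 / 0.278716 ≈ 0.4199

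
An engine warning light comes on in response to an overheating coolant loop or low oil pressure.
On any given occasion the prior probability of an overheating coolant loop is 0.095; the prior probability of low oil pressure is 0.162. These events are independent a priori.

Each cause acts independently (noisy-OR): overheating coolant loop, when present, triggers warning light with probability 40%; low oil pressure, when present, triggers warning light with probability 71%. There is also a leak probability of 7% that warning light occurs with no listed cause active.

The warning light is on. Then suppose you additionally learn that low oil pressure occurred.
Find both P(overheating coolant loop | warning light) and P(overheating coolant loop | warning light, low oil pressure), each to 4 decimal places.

Under noisy-OR, P(warning light | causes) = 1 − (1−0.07)·∏(1−qᵢ) over the active causes.
Weight on overheating coolant loop=true, given the evidence: 0.035188 + 0.012900 = 0.048088
Normalizer over all consistent configurations: 0.07·0.905·0.838 + 0.7303·0.905·0.162 + 0.442·0.095·0.838 + 0.83818·0.095·0.162 = 0.208244
P(overheating coolant loop | warning light) = 0.048088/0.208244 ≈ 0.2309

With the extra evidence:
P(warning light | low oil pressure) = 0.7303×0.905 + 0.83818×0.095 = 0.660921 + 0.079627 = 0.740548
The overheating coolant loop-present share is 0.83818×0.095 = 0.079627.
P(overheating coolant loop | warning light, low oil pressure) = 0.079627 / 0.740548 ≈ 0.1075
— low oil pressure explains away the evidence for overheating coolant loop.

P(overheating coolant loop | warning light) ≈ 0.2309; P(overheating coolant loop | warning light, low oil pressure) ≈ 0.1075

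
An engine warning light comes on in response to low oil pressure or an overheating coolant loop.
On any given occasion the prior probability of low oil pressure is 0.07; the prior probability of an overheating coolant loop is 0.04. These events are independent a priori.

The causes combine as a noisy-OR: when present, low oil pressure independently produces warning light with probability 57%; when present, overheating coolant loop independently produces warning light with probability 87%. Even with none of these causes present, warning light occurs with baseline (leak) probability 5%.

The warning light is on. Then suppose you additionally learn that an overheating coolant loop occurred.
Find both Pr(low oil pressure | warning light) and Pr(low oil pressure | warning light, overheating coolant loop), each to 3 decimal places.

Under noisy-OR, P(warning light | causes) = 1 − (1−0.05)·∏(1−qᵢ) over the active causes.
By total probability over the 4 (low oil pressure, overheating coolant loop) configurations:
  P(warning light) = 0.05*0.93*0.96 + 0.8765*0.93*0.04 + 0.5915*0.07*0.96 + 0.946895*0.07*0.04
        = 0.044640 + 0.032606 + 0.039749 + 0.002651 = 0.119646
Configurations with low oil pressure contribute 0.042400, so
  P(low oil pressure | warning light) = 0.042400 / 0.119646 ≈ 0.354

Now also conditioning on overheating coolant loop=true:
Enumerate both values of low oil pressure and weight by the priors:
  P(warning light | overheating coolant loop) = 0.8765·0.93 + 0.946895·0.07
        = 0.815145 + 0.066283 = 0.881428
Keeping only the low oil pressure-present terms gives 0.066283, so
  P(low oil pressure | warning light, overheating coolant loop) = 0.066283 / 0.881428 ≈ 0.075
— overheating coolant loop explains away the evidence for low oil pressure.

Pr(low oil pressure | warning light) ≈ 0.354; Pr(low oil pressure | warning light, overheating coolant loop) ≈ 0.075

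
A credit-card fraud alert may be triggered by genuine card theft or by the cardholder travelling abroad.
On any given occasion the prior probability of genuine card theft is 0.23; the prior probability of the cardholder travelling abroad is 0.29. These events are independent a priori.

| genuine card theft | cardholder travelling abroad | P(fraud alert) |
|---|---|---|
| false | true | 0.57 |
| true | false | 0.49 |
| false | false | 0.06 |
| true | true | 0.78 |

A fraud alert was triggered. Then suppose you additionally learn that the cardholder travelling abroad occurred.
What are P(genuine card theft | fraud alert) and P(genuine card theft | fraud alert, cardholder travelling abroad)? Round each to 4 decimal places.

P(fraud alert) = 0.06×0.77×0.71 + 0.57×0.77×0.29 + 0.49×0.23×0.71 + 0.78×0.23×0.29 = 0.032802 + 0.127281 + 0.080017 + 0.052026 = 0.292126
The genuine card theft-present share is 0.080017 + 0.052026 = 0.132043.
P(genuine card theft | fraud alert) = 0.132043 / 0.292126 ≈ 0.4520

Now also conditioning on cardholder travelling abroad=true:
By total probability over both values of genuine card theft:
  P(fraud alert | cardholder travelling abroad) = 0.57*0.77 + 0.78*0.23
        = 0.438900 + 0.179400 = 0.618300
Keeping only the genuine card theft-present terms gives 0.179400, so
  P(genuine card theft | fraud alert, cardholder travelling abroad) = 0.179400 / 0.618300 ≈ 0.2902
This is intercausal reasoning (explaining away): once cardholder travelling abroad accounts for the fraud alert, genuine card theft becomes less likely.

P(genuine card theft | fraud alert) ≈ 0.4520; P(genuine card theft | fraud alert, cardholder travelling abroad) ≈ 0.2902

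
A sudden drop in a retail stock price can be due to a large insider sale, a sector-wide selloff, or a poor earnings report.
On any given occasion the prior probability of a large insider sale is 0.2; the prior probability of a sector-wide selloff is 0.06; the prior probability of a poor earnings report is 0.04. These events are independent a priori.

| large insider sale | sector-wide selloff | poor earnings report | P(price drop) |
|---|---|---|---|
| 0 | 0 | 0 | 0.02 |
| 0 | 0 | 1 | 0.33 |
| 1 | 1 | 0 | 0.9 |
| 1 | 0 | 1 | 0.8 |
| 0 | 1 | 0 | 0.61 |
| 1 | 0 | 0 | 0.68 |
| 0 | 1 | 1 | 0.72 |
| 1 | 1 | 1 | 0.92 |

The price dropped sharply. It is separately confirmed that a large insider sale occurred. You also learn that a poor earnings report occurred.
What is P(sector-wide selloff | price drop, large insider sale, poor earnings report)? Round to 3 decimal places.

P(sector-wide selloff | price drop, large insider sale, poor earnings report) ≈ 0.068

By total probability over both values of sector-wide selloff:
  P(price drop | large insider sale, poor earnings report) = 0.8·0.94 + 0.92·0.06
        = 0.752000 + 0.055200 = 0.807200
Configurations with sector-wide selloff contribute 0.055200, so
  P(sector-wide selloff | price drop, large insider sale, poor earnings report) = 0.055200 / 0.807200 ≈ 0.068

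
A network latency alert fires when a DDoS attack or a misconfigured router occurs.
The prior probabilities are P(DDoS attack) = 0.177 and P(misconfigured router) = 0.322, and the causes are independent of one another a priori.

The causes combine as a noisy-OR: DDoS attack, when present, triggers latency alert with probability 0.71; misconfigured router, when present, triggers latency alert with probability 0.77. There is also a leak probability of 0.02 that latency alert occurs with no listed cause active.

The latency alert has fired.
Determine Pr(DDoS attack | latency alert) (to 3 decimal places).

Under noisy-OR, P(latency alert | causes) = 1 − (1−0.02)·∏(1−qᵢ) over the active causes.
P(latency alert) = 0.02*0.823*0.678 + 0.7746*0.823*0.322 + 0.7158*0.177*0.678 + 0.934634*0.177*0.322 = 0.011160 + 0.205274 + 0.085900 + 0.053269 = 0.355603
The DDoS attack-present share is 0.085900 + 0.053269 = 0.139169.
So P(DDoS attack | latency alert) = 0.139169/0.355603 ≈ 0.391.

Pr(DDoS attack | latency alert) ≈ 0.391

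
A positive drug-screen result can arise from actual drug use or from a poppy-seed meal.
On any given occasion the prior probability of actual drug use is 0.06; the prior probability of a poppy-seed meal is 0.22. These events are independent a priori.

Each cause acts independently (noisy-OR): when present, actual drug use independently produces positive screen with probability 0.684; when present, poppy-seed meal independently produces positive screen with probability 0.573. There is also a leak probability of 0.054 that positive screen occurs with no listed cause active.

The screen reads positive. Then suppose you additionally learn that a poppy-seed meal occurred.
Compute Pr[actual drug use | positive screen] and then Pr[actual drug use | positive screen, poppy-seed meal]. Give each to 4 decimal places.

Pr[actual drug use | positive screen] ≈ 0.2139; Pr[actual drug use | positive screen, poppy-seed meal] ≈ 0.0854

Under noisy-OR, P(positive screen | causes) = 1 − (1−0.054)·∏(1−qᵢ) over the active causes.
By total probability over the 4 (actual drug use, poppy-seed meal) configurations:
  P(positive screen) = 0.054·0.94·0.78 + 0.596058·0.94·0.22 + 0.701064·0.06·0.78 + 0.872354·0.06·0.22
        = 0.039593 + 0.123265 + 0.032810 + 0.011515 = 0.207183
Keeping only the actual drug use-present terms gives 0.044325, so
  P(actual drug use | positive screen) = 0.044325 / 0.207183 ≈ 0.2139

Now condition on the additional information:
P(positive screen | poppy-seed meal) = 0.596058*0.94 + 0.872354*0.06 = 0.560295 + 0.052341 = 0.612636
The actual drug use-present share is 0.872354*0.06 = 0.052341.
Hence the posterior is 0.052341/0.612636 ≈ 0.0854.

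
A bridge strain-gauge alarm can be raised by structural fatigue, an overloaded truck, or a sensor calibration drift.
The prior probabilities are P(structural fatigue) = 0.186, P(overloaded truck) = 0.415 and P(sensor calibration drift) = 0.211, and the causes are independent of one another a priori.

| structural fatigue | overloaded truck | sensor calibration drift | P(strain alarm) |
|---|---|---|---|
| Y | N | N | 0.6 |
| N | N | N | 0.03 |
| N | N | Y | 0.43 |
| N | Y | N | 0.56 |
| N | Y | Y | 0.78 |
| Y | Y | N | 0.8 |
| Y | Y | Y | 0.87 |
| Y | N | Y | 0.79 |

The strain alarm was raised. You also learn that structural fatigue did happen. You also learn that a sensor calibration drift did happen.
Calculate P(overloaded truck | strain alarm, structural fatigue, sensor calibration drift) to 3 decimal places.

Enumerate both values of overloaded truck and weight by the priors:
  P(strain alarm | structural fatigue, sensor calibration drift) = 0.79×0.585 + 0.87×0.415
        = 0.462150 + 0.361050 = 0.823200
The terms with overloaded truck present sum to 0.361050, so
  P(overloaded truck | strain alarm, structural fatigue, sensor calibration drift) = 0.361050 / 0.823200 ≈ 0.439

P(overloaded truck | strain alarm, structural fatigue, sensor calibration drift) ≈ 0.439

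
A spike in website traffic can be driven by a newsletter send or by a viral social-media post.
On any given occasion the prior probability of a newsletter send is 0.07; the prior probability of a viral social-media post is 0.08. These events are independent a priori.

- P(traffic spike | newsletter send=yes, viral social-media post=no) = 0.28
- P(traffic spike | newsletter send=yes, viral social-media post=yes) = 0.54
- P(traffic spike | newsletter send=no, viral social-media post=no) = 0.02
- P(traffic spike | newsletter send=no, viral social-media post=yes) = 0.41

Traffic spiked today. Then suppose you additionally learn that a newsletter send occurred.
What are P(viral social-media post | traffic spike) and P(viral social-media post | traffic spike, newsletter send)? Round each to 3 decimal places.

P(viral social-media post | traffic spike) ≈ 0.488; P(viral social-media post | traffic spike, newsletter send) ≈ 0.144

Enumerate the 4 (newsletter send, viral social-media post) configurations and weight by the priors:
  P(traffic spike) = 0.02*0.93*0.92 + 0.41*0.93*0.08 + 0.28*0.07*0.92 + 0.54*0.07*0.08
        = 0.017112 + 0.030504 + 0.018032 + 0.003024 = 0.068672
Keeping only the viral social-media post-present terms gives 0.033528, so
  P(viral social-media post | traffic spike) = 0.033528 / 0.068672 ≈ 0.488

With the extra evidence:
P(traffic spike | newsletter send) = 0.28·0.92 + 0.54·0.08 = 0.257600 + 0.043200 = 0.300800
Of this, 0.043200 comes from 0.54·0.08 (the viral social-media post=true cases).
P(viral social-media post | traffic spike, newsletter send) = 0.043200 / 0.300800 ≈ 0.144
This is intercausal reasoning (explaining away): once newsletter send accounts for the traffic spike, viral social-media post becomes less likely.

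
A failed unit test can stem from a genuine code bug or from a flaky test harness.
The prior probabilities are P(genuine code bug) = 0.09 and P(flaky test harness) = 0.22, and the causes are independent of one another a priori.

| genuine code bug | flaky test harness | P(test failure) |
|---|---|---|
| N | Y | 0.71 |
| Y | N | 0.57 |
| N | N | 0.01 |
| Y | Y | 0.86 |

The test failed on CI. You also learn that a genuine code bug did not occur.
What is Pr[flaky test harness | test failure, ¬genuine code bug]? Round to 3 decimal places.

Pr[flaky test harness | test failure, ¬genuine code bug] ≈ 0.952

Numerator (weight on configurations with flaky test harness): 0.71·0.22 = 0.156200
Denominator P(test failure | ¬genuine code bug): 0.01·0.78 + 0.71·0.22 = 0.164000
Posterior = 0.156200 / 0.164000 ≈ 0.952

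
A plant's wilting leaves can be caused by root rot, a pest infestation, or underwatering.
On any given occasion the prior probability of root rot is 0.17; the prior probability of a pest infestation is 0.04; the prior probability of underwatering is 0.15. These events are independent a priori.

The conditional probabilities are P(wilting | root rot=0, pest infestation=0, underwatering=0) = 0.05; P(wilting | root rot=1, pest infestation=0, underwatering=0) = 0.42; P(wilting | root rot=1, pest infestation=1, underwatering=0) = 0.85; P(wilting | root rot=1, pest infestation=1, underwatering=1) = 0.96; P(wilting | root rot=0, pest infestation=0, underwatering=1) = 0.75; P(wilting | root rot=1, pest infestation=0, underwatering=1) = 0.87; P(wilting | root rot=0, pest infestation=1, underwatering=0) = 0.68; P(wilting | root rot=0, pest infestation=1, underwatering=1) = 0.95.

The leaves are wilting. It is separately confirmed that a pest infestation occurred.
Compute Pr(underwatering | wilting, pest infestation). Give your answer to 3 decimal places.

P(wilting | pest infestation) = 0.68·0.83·0.85 + 0.95·0.83·0.15 + 0.85·0.17·0.85 + 0.96·0.17·0.15 = 0.479740 + 0.118275 + 0.122825 + 0.024480 = 0.745320
Restricting to configurations with underwatering present: 0.118275 + 0.024480 = 0.142755.
So P(underwatering | wilting, pest infestation) = 0.142755/0.745320 ≈ 0.192.

Pr(underwatering | wilting, pest infestation) ≈ 0.192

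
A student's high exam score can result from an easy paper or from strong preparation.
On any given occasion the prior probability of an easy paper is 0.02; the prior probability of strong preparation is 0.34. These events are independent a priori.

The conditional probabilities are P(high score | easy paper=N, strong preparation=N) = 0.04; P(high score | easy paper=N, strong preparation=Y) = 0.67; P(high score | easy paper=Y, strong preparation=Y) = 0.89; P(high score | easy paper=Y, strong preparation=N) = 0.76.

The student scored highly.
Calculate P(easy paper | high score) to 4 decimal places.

Numerator (weight on configurations with easy paper): 0.010032 + 0.006052 = 0.016084
The normalizing constant is 0.04×0.98×0.66 + 0.67×0.98×0.34 + 0.76×0.02×0.66 + 0.89×0.02×0.34 = 0.265200
Posterior = 0.016084 / 0.265200 ≈ 0.0606

P(easy paper | high score) ≈ 0.0606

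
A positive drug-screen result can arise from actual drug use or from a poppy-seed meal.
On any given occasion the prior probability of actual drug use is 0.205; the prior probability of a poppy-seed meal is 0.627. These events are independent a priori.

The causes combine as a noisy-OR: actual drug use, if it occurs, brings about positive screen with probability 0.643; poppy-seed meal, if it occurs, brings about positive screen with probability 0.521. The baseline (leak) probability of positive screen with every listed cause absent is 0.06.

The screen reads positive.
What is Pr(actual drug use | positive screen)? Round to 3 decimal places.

Under noisy-OR, P(positive screen | causes) = 1 − (1−0.06)·∏(1−qᵢ) over the active causes.
P(positive screen) = 0.06*0.795*0.373 + 0.54974*0.795*0.627 + 0.66442*0.205*0.373 + 0.839257*0.205*0.627 = 0.017792 + 0.274026 + 0.050805 + 0.107874 = 0.450497
Of this, 0.158679 comes from 0.050805 + 0.107874 (the actual drug use=true cases).
P(actual drug use | positive screen) = 0.158679 / 0.450497 ≈ 0.352

Pr(actual drug use | positive screen) ≈ 0.352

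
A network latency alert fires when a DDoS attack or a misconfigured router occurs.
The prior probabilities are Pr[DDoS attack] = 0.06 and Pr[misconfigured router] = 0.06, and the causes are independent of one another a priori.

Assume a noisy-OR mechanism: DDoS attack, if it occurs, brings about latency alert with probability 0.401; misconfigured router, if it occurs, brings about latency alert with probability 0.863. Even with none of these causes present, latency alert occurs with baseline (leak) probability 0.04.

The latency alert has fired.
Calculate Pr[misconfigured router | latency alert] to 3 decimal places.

Under noisy-OR, P(latency alert | causes) = 1 − (1−0.04)·∏(1−qᵢ) over the active causes.
P(latency alert) = 0.04*0.94*0.94 + 0.86848*0.94*0.06 + 0.42496*0.06*0.94 + 0.92122*0.06*0.06 = 0.035344 + 0.048982 + 0.023968 + 0.003316 = 0.111610
Restricting to configurations with misconfigured router present: 0.048982 + 0.003316 = 0.052298.
P(misconfigured router | latency alert) = 0.052298 / 0.111610 ≈ 0.469

Pr[misconfigured router | latency alert] ≈ 0.469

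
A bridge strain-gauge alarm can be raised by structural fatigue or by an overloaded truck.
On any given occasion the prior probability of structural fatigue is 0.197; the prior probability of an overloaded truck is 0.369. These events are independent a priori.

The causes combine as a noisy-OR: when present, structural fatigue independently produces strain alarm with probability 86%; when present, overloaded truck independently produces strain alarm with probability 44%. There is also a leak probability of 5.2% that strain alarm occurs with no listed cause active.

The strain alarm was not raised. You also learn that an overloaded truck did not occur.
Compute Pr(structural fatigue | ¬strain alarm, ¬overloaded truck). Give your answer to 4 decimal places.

Pr(structural fatigue | ¬strain alarm, ¬overloaded truck) ≈ 0.0332

Under noisy-OR, P(strain alarm | causes) = 1 − (1−0.052)·∏(1−qᵢ) over the active causes.
P(¬strain alarm | ¬overloaded truck) = 0.948·0.803 + 0.13272·0.197 = 0.761244 + 0.026146 = 0.787390
Restricting to configurations with structural fatigue present: 0.13272·0.197 = 0.026146.
P(structural fatigue | ¬strain alarm, ¬overloaded truck) = 0.026146 / 0.787390 ≈ 0.0332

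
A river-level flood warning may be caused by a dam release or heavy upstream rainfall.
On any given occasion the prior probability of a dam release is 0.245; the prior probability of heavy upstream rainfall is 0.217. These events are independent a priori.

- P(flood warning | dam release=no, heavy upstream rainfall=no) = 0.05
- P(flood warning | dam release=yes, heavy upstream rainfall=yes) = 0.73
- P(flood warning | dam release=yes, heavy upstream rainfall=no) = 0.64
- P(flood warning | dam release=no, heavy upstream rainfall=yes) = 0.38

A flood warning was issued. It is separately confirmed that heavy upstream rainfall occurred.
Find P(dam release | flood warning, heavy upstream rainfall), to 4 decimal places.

P(dam release | flood warning, heavy upstream rainfall) ≈ 0.3840

For the numerator, keep only dam release=true terms: 0.73*0.245 = 0.178850
Denominator P(flood warning | heavy upstream rainfall): 0.38*0.755 + 0.73*0.245 = 0.465750
P(dam release | flood warning, heavy upstream rainfall) = 0.178850/0.465750 ≈ 0.3840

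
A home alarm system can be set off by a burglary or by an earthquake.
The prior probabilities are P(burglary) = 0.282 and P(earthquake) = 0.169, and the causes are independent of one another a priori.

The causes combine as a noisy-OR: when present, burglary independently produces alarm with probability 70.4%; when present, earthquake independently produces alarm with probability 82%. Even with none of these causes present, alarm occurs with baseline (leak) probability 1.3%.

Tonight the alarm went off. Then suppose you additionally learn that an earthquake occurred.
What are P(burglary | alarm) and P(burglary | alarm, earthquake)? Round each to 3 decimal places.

Under noisy-OR, P(alarm | causes) = 1 − (1−0.013)·∏(1−qᵢ) over the active causes.
Numerator (weight on configurations with burglary): 0.165879 + 0.045152 = 0.211031
Denominator P(alarm): 0.013*0.718*0.831 + 0.82234*0.718*0.169 + 0.707848*0.282*0.831 + 0.947413*0.282*0.169 = 0.318572
P(burglary | alarm) = 0.211031/0.318572 ≈ 0.662

With the extra evidence:
Sum P(alarm|·) weighted by the priors over both values of burglary:
  P(alarm | earthquake) = 0.82234*0.718 + 0.947413*0.282
        = 0.590440 + 0.267170 = 0.857610
The terms with burglary present sum to 0.267170, so
  P(burglary | alarm, earthquake) = 0.267170 / 0.857610 ≈ 0.312

P(burglary | alarm) ≈ 0.662; P(burglary | alarm, earthquake) ≈ 0.312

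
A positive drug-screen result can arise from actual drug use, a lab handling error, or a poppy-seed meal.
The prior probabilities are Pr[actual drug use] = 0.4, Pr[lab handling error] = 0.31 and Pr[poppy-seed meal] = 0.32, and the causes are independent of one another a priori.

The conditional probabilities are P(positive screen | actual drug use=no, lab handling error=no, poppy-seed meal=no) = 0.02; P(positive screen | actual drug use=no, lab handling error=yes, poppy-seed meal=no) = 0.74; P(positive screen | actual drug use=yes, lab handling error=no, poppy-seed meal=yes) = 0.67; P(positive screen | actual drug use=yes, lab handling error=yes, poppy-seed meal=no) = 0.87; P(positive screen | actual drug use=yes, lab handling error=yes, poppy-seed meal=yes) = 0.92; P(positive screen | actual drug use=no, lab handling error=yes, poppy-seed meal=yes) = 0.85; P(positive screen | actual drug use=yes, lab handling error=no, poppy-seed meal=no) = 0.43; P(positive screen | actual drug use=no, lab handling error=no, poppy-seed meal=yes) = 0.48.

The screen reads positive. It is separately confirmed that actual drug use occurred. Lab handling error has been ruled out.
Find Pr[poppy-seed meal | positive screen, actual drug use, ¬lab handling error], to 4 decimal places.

By total probability over both values of poppy-seed meal:
  P(positive screen | actual drug use, ¬lab handling error) = 0.43·0.68 + 0.67·0.32
        = 0.292400 + 0.214400 = 0.506800
The terms with poppy-seed meal present sum to 0.214400, so
  P(poppy-seed meal | positive screen, actual drug use, ¬lab handling error) = 0.214400 / 0.506800 ≈ 0.4230

Pr[poppy-seed meal | positive screen, actual drug use, ¬lab handling error] ≈ 0.4230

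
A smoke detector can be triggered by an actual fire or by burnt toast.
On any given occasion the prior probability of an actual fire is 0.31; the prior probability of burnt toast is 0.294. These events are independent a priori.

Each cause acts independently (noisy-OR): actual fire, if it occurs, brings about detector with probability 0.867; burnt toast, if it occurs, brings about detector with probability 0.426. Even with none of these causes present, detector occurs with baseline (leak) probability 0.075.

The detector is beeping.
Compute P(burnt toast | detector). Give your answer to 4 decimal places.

Under noisy-OR, P(detector | causes) = 1 − (1−0.075)·∏(1−qᵢ) over the active causes.
P(detector) = 0.075·0.69·0.706 + 0.46905·0.69·0.294 + 0.876975·0.31·0.706 + 0.929384·0.31·0.294 = 0.036535 + 0.095151 + 0.191935 + 0.084704 = 0.408325
The burnt toast-present share is 0.095151 + 0.084704 = 0.179855.
P(burnt toast | detector) = 0.179855 / 0.408325 ≈ 0.4405

P(burnt toast | detector) ≈ 0.4405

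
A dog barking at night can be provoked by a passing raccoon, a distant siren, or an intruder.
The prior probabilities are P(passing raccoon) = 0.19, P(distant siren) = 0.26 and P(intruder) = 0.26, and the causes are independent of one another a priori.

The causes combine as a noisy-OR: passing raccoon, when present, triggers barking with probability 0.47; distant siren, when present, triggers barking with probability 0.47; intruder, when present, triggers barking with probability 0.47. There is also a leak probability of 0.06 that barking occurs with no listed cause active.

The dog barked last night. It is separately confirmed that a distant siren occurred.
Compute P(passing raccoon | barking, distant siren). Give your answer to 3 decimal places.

P(passing raccoon | barking, distant siren) ≈ 0.243

Under noisy-OR, P(barking | causes) = 1 − (1−0.06)·∏(1−qᵢ) over the active causes.
P(barking | distant siren) = 0.5018*0.81*0.74 + 0.735954*0.81*0.26 + 0.735954*0.19*0.74 + 0.860056*0.19*0.26 = 0.300779 + 0.154992 + 0.103475 + 0.042487 = 0.601733
Restricting to configurations with passing raccoon present: 0.103475 + 0.042487 = 0.145962.
Hence the posterior is 0.145962/0.601733 ≈ 0.243.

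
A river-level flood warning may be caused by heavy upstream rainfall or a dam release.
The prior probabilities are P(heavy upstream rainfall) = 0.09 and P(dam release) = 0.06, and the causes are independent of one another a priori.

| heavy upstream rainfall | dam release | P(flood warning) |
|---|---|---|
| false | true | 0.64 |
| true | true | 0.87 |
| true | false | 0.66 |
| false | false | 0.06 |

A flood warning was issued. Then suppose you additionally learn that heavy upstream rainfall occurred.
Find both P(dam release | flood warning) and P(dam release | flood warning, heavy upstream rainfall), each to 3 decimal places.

P(flood warning) = 0.06×0.91×0.94 + 0.64×0.91×0.06 + 0.66×0.09×0.94 + 0.87×0.09×0.06 = 0.051324 + 0.034944 + 0.055836 + 0.004698 = 0.146802
Restricting to configurations with dam release present: 0.034944 + 0.004698 = 0.039642.
P(dam release | flood warning) = 0.039642 / 0.146802 ≈ 0.270

With the extra evidence:
P(flood warning | heavy upstream rainfall) = 0.66*0.94 + 0.87*0.06 = 0.620400 + 0.052200 = 0.672600
The dam release-present share is 0.87*0.06 = 0.052200.
So P(dam release | flood warning, heavy upstream rainfall) = 0.052200/0.672600 ≈ 0.078.
— heavy upstream rainfall explains away the evidence for dam release.

P(dam release | flood warning) ≈ 0.270; P(dam release | flood warning, heavy upstream rainfall) ≈ 0.078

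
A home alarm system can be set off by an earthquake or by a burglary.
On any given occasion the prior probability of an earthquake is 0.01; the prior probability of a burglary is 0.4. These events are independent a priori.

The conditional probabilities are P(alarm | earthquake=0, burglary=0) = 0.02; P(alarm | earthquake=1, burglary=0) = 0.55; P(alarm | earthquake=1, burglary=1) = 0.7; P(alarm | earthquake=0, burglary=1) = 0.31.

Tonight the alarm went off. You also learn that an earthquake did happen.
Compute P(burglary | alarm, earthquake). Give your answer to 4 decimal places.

P(burglary | alarm, earthquake) ≈ 0.4590

For the numerator, keep only burglary=true terms: 0.7·0.4 = 0.280000
The normalizing constant is 0.55·0.6 + 0.7·0.4 = 0.610000
Posterior = 0.280000 / 0.610000 ≈ 0.4590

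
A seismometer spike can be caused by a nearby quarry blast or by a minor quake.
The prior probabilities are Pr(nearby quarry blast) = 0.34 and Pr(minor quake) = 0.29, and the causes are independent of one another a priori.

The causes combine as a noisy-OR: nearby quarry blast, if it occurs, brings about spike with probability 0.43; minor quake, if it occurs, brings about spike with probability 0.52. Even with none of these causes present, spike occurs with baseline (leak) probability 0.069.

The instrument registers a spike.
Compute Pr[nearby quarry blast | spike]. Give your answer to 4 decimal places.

Under noisy-OR, P(spike | causes) = 1 − (1−0.069)·∏(1−qᵢ) over the active causes.
Weight on nearby quarry blast=true, given the evidence: 0.113296 + 0.073484 = 0.186780
Normalizer over all consistent configurations: 0.069*0.66*0.71 + 0.55312*0.66*0.29 + 0.46933*0.34*0.71 + 0.745278*0.34*0.29 = 0.324980
Posterior = 0.186780 / 0.324980 ≈ 0.5747

Pr[nearby quarry blast | spike] ≈ 0.5747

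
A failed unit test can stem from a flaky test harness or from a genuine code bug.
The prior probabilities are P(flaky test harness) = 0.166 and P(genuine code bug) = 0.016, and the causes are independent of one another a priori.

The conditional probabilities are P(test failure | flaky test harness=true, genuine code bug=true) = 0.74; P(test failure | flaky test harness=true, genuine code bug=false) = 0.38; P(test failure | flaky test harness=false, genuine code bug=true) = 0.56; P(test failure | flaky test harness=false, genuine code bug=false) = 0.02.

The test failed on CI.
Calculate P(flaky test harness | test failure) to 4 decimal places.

P(flaky test harness | test failure) ≈ 0.7283

Enumerate the 4 (flaky test harness, genuine code bug) configurations and weight by the priors:
  P(test failure) = 0.02*0.834*0.984 + 0.56*0.834*0.016 + 0.38*0.166*0.984 + 0.74*0.166*0.016
        = 0.016413 + 0.007473 + 0.062071 + 0.001965 = 0.087922
The terms with flaky test harness present sum to 0.064036, so
  P(flaky test harness | test failure) = 0.064036 / 0.087922 ≈ 0.7283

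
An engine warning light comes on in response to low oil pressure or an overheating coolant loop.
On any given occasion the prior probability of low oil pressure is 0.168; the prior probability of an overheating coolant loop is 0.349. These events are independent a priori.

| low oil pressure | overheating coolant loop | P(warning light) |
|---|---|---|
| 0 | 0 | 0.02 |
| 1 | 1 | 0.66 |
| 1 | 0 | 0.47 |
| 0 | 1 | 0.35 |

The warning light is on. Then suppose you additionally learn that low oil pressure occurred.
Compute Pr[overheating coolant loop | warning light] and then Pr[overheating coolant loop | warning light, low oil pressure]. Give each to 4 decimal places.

Pr[overheating coolant loop | warning light] ≈ 0.6928; Pr[overheating coolant loop | warning light, low oil pressure] ≈ 0.4295

For the numerator, keep only overheating coolant loop=true terms: 0.101629 + 0.038697 = 0.140326
Normalizer over all consistent configurations: 0.02·0.832·0.651 + 0.35·0.832·0.349 + 0.47·0.168·0.651 + 0.66·0.168·0.349 = 0.202562
P(overheating coolant loop | warning light) = 0.140326/0.202562 ≈ 0.6928

Now condition on the additional information:
For the numerator, keep only overheating coolant loop=true terms: 0.66·0.349 = 0.230340
The normalizing constant is 0.47·0.651 + 0.66·0.349 = 0.536310
P(overheating coolant loop | warning light, low oil pressure) = 0.230340/0.536310 ≈ 0.4295
— low oil pressure explains away the evidence for overheating coolant loop.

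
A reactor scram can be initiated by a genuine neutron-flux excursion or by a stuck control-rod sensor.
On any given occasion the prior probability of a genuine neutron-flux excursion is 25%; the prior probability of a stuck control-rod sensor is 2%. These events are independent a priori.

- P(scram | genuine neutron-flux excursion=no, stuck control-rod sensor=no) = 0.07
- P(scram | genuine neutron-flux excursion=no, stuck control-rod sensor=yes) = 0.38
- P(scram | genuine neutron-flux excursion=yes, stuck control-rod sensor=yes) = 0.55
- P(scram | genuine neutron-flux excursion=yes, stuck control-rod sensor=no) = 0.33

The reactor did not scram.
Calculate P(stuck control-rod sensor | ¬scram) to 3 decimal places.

P(stuck control-rod sensor | ¬scram) ≈ 0.013

Numerator (weight on configurations with stuck control-rod sensor): 0.009300 + 0.002250 = 0.011550
Denominator P(¬scram): 0.93×0.75×0.98 + 0.62×0.75×0.02 + 0.67×0.25×0.98 + 0.45×0.25×0.02 = 0.859250
P(stuck control-rod sensor | ¬scram) = 0.011550/0.859250 ≈ 0.013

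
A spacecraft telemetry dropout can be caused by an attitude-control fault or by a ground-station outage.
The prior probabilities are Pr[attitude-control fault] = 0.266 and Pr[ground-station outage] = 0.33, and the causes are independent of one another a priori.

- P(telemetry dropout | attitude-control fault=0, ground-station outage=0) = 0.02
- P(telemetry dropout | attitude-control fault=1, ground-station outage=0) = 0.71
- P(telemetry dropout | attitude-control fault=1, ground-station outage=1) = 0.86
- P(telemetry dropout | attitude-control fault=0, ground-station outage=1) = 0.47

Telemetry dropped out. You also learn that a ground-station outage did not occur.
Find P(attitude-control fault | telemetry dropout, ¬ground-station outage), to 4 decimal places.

P(attitude-control fault | telemetry dropout, ¬ground-station outage) ≈ 0.9279

By total probability over both values of attitude-control fault:
  P(telemetry dropout | ¬ground-station outage) = 0.02*0.734 + 0.71*0.266
        = 0.014680 + 0.188860 = 0.203540
The terms with attitude-control fault present sum to 0.188860, so
  P(attitude-control fault | telemetry dropout, ¬ground-station outage) = 0.188860 / 0.203540 ≈ 0.9279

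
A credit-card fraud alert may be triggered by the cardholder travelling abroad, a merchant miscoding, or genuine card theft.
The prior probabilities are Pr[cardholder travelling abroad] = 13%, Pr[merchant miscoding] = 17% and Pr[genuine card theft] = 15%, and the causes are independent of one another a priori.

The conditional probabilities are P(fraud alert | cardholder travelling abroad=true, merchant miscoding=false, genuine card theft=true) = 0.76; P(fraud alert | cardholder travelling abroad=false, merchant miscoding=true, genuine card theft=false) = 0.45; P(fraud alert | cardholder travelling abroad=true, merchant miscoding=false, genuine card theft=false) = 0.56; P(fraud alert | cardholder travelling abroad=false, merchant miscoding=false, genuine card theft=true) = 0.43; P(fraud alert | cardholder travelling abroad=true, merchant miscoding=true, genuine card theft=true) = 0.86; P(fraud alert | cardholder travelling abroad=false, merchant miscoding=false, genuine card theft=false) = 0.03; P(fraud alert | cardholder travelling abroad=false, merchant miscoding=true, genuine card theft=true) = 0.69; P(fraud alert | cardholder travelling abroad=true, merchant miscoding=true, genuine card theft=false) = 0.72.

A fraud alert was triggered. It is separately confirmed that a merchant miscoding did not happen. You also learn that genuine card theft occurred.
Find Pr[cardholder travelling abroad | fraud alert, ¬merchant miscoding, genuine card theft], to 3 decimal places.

Enumerate both values of cardholder travelling abroad and weight by the priors:
  P(fraud alert | ¬merchant miscoding, genuine card theft) = 0.43*0.87 + 0.76*0.13
        = 0.374100 + 0.098800 = 0.472900
Keeping only the cardholder travelling abroad-present terms gives 0.098800, so
  P(cardholder travelling abroad | fraud alert, ¬merchant miscoding, genuine card theft) = 0.098800 / 0.472900 ≈ 0.209

Pr[cardholder travelling abroad | fraud alert, ¬merchant miscoding, genuine card theft] ≈ 0.209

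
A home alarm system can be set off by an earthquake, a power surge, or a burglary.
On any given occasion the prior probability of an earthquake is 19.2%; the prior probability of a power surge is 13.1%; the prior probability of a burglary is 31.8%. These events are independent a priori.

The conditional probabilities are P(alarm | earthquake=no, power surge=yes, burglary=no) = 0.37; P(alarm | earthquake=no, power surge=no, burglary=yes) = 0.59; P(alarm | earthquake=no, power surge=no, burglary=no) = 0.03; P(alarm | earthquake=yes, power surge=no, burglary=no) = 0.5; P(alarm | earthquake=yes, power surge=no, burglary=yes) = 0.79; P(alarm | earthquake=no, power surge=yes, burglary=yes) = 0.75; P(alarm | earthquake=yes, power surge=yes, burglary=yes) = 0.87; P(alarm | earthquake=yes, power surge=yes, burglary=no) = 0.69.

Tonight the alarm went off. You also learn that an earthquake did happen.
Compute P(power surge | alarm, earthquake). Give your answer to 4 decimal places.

P(power surge | alarm, earthquake) ≈ 0.1598

By total probability over the 4 (power surge, burglary) configurations:
  P(alarm | earthquake) = 0.5·0.869·0.682 + 0.79·0.869·0.318 + 0.69·0.131·0.682 + 0.87·0.131·0.318
        = 0.296329 + 0.218310 + 0.061646 + 0.036242 = 0.612527
Keeping only the power surge-present terms gives 0.097888, so
  P(power surge | alarm, earthquake) = 0.097888 / 0.612527 ≈ 0.1598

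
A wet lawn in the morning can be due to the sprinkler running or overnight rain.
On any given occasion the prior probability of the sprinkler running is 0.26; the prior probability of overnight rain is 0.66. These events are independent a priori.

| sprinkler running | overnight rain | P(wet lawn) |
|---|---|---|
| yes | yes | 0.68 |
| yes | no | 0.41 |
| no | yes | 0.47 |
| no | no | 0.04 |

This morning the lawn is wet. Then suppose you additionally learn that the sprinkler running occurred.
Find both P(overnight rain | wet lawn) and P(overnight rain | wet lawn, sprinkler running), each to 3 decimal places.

P(overnight rain | wet lawn) ≈ 0.882; P(overnight rain | wet lawn, sprinkler running) ≈ 0.763

P(wet lawn) = 0.04*0.74*0.34 + 0.47*0.74*0.66 + 0.41*0.26*0.34 + 0.68*0.26*0.66 = 0.010064 + 0.229548 + 0.036244 + 0.116688 = 0.392544
The overnight rain-present share is 0.229548 + 0.116688 = 0.346236.
Hence the posterior is 0.346236/0.392544 ≈ 0.882.

With the extra evidence:
P(wet lawn | sprinkler running) = 0.41×0.34 + 0.68×0.66 = 0.139400 + 0.448800 = 0.588200
Restricting to configurations with overnight rain present: 0.68×0.66 = 0.448800.
So P(overnight rain | wet lawn, sprinkler running) = 0.448800/0.588200 ≈ 0.763.
The drop from 0.882 to 0.763 is the explaining-away (discounting) effect.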